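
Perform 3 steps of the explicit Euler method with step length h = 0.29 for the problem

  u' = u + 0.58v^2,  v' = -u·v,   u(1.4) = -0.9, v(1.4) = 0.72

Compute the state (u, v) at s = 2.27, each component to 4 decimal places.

Euler on (u,v): u_{n+1} = u_n + h·u', v_{n+1} = v_n + h·v'.
1.400000: (-0.900000, 0.720000); f=(-0.599328, 0.648000) → (-1.073805, 0.907920)
1.690000: (-1.073805, 0.907920); f=(-0.595700, 0.974929) → (-1.246558, 1.190649)
1.980000: (-1.246558, 1.190649); f=(-0.424323, 1.484214) → (-1.369612, 1.621071)
(u(2.27), v(2.27)) ≈ (-1.3696, 1.6211)

-1.3696, 1.6211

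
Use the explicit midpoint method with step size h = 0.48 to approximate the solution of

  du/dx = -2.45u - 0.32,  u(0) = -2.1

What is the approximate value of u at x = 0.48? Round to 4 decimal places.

Midpoint: k1 = f(x_n, u_n); k2 = f(x_n + h/2, u_n + (h/2)·k1); u_{n+1} = u_n + h·k2.
x=0.000000, u=-2.100000:
  k1 = f(0.000000, -2.100000) = 4.825000
  k2 = f(0.240000, -0.942000) = 1.987900
  u ← -2.100000 + 0.48·1.987900 = -1.145808
u(0.48) ≈ -1.1458

-1.1458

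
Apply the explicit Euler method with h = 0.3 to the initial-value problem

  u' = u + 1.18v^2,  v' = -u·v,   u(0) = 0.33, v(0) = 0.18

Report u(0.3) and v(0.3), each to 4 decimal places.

0.4405, 0.1622

Euler on (u,v): u_{n+1} = u_n + h·u', v_{n+1} = v_n + h·v'.
0.000000: (0.330000, 0.180000); f=(0.368232, -0.059400) → (0.440470, 0.162180)
(u(0.3), v(0.3)) ≈ (0.4405, 0.1622)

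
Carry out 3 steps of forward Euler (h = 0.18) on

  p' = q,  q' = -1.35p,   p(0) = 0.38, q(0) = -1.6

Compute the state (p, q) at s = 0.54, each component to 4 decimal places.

-0.5213, -1.6630

Euler on (p,q): p_{n+1} = p_n + h·p', q_{n+1} = q_n + h·q'.
0.000000: (0.380000, -1.600000); f=(-1.600000, -0.513000) → (0.092000, -1.692340)
0.180000: (0.092000, -1.692340); f=(-1.692340, -0.124200) → (-0.212621, -1.714696)
0.360000: (-0.212621, -1.714696); f=(-1.714696, 0.287039) → (-0.521266, -1.663029)
(p(0.54), q(0.54)) ≈ (-0.5213, -1.6630)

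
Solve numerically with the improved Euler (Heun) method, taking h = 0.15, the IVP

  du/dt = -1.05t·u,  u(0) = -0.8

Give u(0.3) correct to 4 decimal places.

Heun: k1 = f(t_n, u_n); k2 = f(t_n + h, u_n + h·k1); u_{n+1} = u_n + (h/2)·(k1 + k2).
t=0.000000, u=-0.800000:
  k1 = f(0.000000, -0.800000) = 0.000000
  k2 = f(0.150000, -0.800000) = 0.126000
  u ← -0.800000 + (0.15/2)·(0.000000 + 0.126000) = -0.790550
t=0.150000, u=-0.790550:
  k1 = f(0.150000, -0.790550) = 0.124512
  k2 = f(0.300000, -0.771873) = 0.243140
  u ← -0.790550 + (0.15/2)·(0.124512 + 0.243140) = -0.762976
u(0.3) ≈ -0.7630

-0.7630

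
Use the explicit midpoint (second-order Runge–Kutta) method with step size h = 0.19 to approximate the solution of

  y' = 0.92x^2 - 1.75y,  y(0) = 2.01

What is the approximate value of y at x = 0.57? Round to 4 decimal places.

0.8045

Midpoint: k1 = f(x_n, y_n); k2 = f(x_n + h/2, y_n + (h/2)·k1); y_{n+1} = y_n + h·k2.
x=0.000000, y=2.010000:
  k1 = f(0.000000, 2.010000) = -3.517500
  k2 = f(0.095000, 1.675837) = -2.924413
  y ← 2.010000 + 0.19·(-2.924413) = 1.454362
x=0.190000, y=1.454362:
  k1 = f(0.190000, 1.454362) = -2.511921
  k2 = f(0.285000, 1.215729) = -2.052799
  y ← 1.454362 + 0.19·(-2.052799) = 1.064330
x=0.380000, y=1.064330:
  k1 = f(0.380000, 1.064330) = -1.729729
  k2 = f(0.475000, 0.900006) = -1.367435
  y ← 1.064330 + 0.19·(-1.367435) = 0.804517
y(0.57) ≈ 0.8045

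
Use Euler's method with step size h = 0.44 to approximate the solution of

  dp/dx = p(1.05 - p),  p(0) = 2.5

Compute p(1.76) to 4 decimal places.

Euler: p_{n+1} = p_n + h·f(x_n, p_n).
x=0.000000, p=2.500000: f=-3.625000 → p ← 2.500000 + 0.44·(-3.625000) = 0.905000
x=0.440000, p=0.905000: f=0.131225 → p ← 0.905000 + 0.44·0.131225 = 0.962739
x=0.880000, p=0.962739: f=0.084010 → p ← 0.962739 + 0.44·0.084010 = 0.999703
x=1.320000, p=0.999703: f=0.050282 → p ← 0.999703 + 0.44·0.050282 = 1.021827
p(1.76) ≈ 1.0218

1.0218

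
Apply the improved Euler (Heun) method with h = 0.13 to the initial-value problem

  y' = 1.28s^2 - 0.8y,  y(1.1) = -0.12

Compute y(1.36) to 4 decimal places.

Heun: k1 = f(s_n, y_n); k2 = f(s_n + h, y_n + h·k1); y_{n+1} = y_n + (h/2)·(k1 + k2).
s=1.100000, y=-0.120000:
  k1 = f(1.100000, -0.120000) = 1.644800
  k2 = f(1.230000, 0.093824) = 1.861453
  y ← -0.120000 + (0.13/2)·(1.644800 + 1.861453) = 0.107906
s=1.230000, y=0.107906:
  k1 = f(1.230000, 0.107906) = 1.850187
  k2 = f(1.360000, 0.348431) = 2.088743
  y ← 0.107906 + (0.13/2)·(1.850187 + 2.088743) = 0.363937
y(1.36) ≈ 0.3639

0.3639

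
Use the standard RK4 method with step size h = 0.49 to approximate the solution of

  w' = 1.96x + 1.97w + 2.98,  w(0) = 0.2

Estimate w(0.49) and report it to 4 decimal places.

3.2992

RK4: k1 = f(x_n, w_n); k2 = f(x_n + h/2, w_n + (h/2)·k1); k3 = f(x_n + h/2, w_n + (h/2)·k2); k4 = f(x_n + h, w_n + h·k3); w_{n+1} = w_n + (h/6)·(k1 + 2k2 + 2k3 + k4).
x=0.000000, w=0.200000:
  k1 = f(0.000000, 0.200000) = 3.374000
  k2 = f(0.245000, 1.026630) = 5.482661
  k3 = f(0.245000, 1.543252) = 6.500406
  k4 = f(0.490000, 3.385199) = 10.609242
  w ← 0.200000 + (0.49/6)·(k1 + 2k2 + 2k3 + k4) = 3.299199
w(0.49) ≈ 3.2992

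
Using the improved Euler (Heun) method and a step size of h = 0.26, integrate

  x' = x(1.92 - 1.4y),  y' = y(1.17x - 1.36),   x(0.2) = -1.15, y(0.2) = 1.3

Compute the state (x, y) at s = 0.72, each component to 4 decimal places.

-1.9205, 0.3628

Heun on (x,y): k1 = f(s_n, state_n); k2 = f(s_n + h, state_n + h·k1); state_{n+1} = state_n + (h/2)·(k1 + k2).
0.200000: (-1.150000, 1.300000)
  k1 = (-0.115000, -3.517150)
  predictor → (-1.179900, 0.385541)
  k2 = (-1.628548, -1.056569)
  → (-1.376661, 0.705417)
0.460000: (-1.376661, 0.705417)
  k1 = (-1.283622, -2.095577)
  predictor → (-1.710403, 0.160567)
  k2 = (-2.899487, -0.539692)
  → (-1.920465, 0.362832)
(x(0.72), y(0.72)) ≈ (-1.9205, 0.3628)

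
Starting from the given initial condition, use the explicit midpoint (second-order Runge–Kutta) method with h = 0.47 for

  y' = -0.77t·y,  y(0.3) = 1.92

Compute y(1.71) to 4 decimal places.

Midpoint: k1 = f(t_n, y_n); k2 = f(t_n + h/2, y_n + (h/2)·k1); y_{n+1} = y_n + h·k2.
t=0.300000, y=1.920000:
  k1 = f(0.300000, 1.920000) = -0.443520
  k2 = f(0.535000, 1.815773) = -0.748008
  y ← 1.920000 + 0.47·(-0.748008) = 1.568436
t=0.770000, y=1.568436:
  k1 = f(0.770000, 1.568436) = -0.929926
  k2 = f(1.005000, 1.349904) = -1.044623
  y ← 1.568436 + 0.47·(-1.044623) = 1.077464
t=1.240000, y=1.077464:
  k1 = f(1.240000, 1.077464) = -1.028762
  k2 = f(1.475000, 0.835704) = -0.949151
  y ← 1.077464 + 0.47·(-0.949151) = 0.631362
y(1.71) ≈ 0.6314

0.6314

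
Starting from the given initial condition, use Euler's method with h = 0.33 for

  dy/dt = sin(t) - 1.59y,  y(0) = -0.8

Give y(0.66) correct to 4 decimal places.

-0.0738

Euler: y_{n+1} = y_n + h·f(t_n, y_n).
t=0.000000, y=-0.800000: f=1.272000 → y ← -0.800000 + 0.33·1.272000 = -0.380240
t=0.330000, y=-0.380240: f=0.928625 → y ← -0.380240 + 0.33·0.928625 = -0.073794
y(0.66) ≈ -0.0738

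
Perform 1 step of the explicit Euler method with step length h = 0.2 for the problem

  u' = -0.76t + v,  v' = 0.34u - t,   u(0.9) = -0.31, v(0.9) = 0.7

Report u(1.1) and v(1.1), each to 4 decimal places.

-0.3068, 0.4989

Euler on (u,v): u_{n+1} = u_n + h·u', v_{n+1} = v_n + h·v'.
0.900000: (-0.310000, 0.700000); f=(0.016000, -1.005400) → (-0.306800, 0.498920)
(u(1.1), v(1.1)) ≈ (-0.3068, 0.4989)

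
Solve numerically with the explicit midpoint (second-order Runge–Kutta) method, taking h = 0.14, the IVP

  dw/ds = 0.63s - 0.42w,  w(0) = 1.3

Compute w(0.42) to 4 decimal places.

1.1426

Midpoint: k1 = f(s_n, w_n); k2 = f(s_n + h/2, w_n + (h/2)·k1); w_{n+1} = w_n + h·k2.
s=0.000000, w=1.300000:
  k1 = f(0.000000, 1.300000) = -0.546000
  k2 = f(0.070000, 1.261780) = -0.485848
  w ← 1.300000 + 0.14·(-0.485848) = 1.231981
s=0.140000, w=1.231981:
  k1 = f(0.140000, 1.231981) = -0.429232
  k2 = f(0.210000, 1.201935) = -0.372513
  w ← 1.231981 + 0.14·(-0.372513) = 1.179830
s=0.280000, w=1.179830:
  k1 = f(0.280000, 1.179830) = -0.319128
  k2 = f(0.350000, 1.157491) = -0.265646
  w ← 1.179830 + 0.14·(-0.265646) = 1.142639
w(0.42) ≈ 1.1426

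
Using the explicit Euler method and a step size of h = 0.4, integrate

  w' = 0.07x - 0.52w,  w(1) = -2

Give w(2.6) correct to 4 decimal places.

Euler: w_{n+1} = w_n + h·f(x_n, w_n).
x=1.000000, w=-2.000000: f=1.110000 → w ← -2.000000 + 0.4·1.110000 = -1.556000
x=1.400000, w=-1.556000: f=0.907120 → w ← -1.556000 + 0.4·0.907120 = -1.193152
x=1.800000, w=-1.193152: f=0.746439 → w ← -1.193152 + 0.4·0.746439 = -0.894576
x=2.200000, w=-0.894576: f=0.619180 → w ← -0.894576 + 0.4·0.619180 = -0.646904
w(2.6) ≈ -0.6469

-0.6469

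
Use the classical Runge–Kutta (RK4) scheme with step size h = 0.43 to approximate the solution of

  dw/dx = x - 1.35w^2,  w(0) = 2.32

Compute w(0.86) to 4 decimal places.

0.7601

RK4: k1 = f(x_n, w_n); k2 = f(x_n + h/2, w_n + (h/2)·k1); k3 = f(x_n + h/2, w_n + (h/2)·k2); k4 = f(x_n + h, w_n + h·k3); w_{n+1} = w_n + (h/6)·(k1 + 2k2 + 2k3 + k4).
x=0.000000, w=2.320000:
  k1 = f(0.000000, 2.320000) = -7.266240
  k2 = f(0.215000, 0.757758) = -0.560167
  k3 = f(0.215000, 2.199564) = -6.316411
  k4 = f(0.430000, -0.396057) = 0.218238
  w ← 2.320000 + (0.43/6)·(k1 + 2k2 + 2k3 + k4) = 0.829250
x=0.430000, w=0.829250:
  k1 = f(0.430000, 0.829250) = -0.498336
  k2 = f(0.645000, 0.722108) = -0.058944
  k3 = f(0.645000, 0.816577) = -0.255178
  k4 = f(0.860000, 0.719524) = 0.161085
  w ← 0.829250 + (0.43/6)·(k1 + 2k2 + 2k3 + k4) = 0.760057
w(0.86) ≈ 0.7601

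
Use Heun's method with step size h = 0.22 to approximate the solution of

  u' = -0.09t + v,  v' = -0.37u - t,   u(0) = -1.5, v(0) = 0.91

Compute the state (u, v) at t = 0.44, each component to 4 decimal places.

-1.0689, 1.0233

Heun on (u,v): k1 = f(t_n, state_n); k2 = f(t_n + h, state_n + h·k1); state_{n+1} = state_n + (h/2)·(k1 + k2).
0.000000: (-1.500000, 0.910000)
  k1 = (0.910000, 0.555000)
  predictor → (-1.299800, 1.032100)
  k2 = (1.012300, 0.260926)
  → (-1.288547, 0.999752)
0.220000: (-1.288547, 0.999752)
  k1 = (0.979952, 0.256762)
  predictor → (-1.072958, 1.056240)
  k2 = (1.016640, -0.043006)
  → (-1.068922, 1.023265)
(u(0.44), v(0.44)) ≈ (-1.0689, 1.0233)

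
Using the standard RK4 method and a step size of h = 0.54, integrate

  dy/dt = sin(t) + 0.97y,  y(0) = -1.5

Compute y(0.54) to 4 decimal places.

RK4: k1 = f(t_n, y_n); k2 = f(t_n + h/2, y_n + (h/2)·k1); k3 = f(t_n + h/2, y_n + (h/2)·k2); k4 = f(t_n + h, y_n + h·k3); y_{n+1} = y_n + (h/6)·(k1 + 2k2 + 2k3 + k4).
t=0.000000, y=-1.500000:
  k1 = f(0.000000, -1.500000) = -1.455000
  k2 = f(0.270000, -1.892850) = -1.569333
  k3 = f(0.270000, -1.923720) = -1.599277
  k4 = f(0.540000, -2.363610) = -1.778565
  y ← -1.500000 + (0.54/6)·(k1 + 2k2 + 2k3 + k4) = -2.361371
y(0.54) ≈ -2.3614

-2.3614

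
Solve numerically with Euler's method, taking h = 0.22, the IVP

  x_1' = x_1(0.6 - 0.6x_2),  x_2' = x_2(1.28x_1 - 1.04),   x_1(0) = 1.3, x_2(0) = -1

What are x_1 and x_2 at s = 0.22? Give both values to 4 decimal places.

1.6432, -1.1373

Euler on (x_1,x_2): x_1_{n+1} = x_1_n + h·x_1', x_2_{n+1} = x_2_n + h·x_2'.
0.000000: (1.300000, -1.000000); f=(1.560000, -0.624000) → (1.643200, -1.137280)
(x_1(0.22), x_2(0.22)) ≈ (1.6432, -1.1373)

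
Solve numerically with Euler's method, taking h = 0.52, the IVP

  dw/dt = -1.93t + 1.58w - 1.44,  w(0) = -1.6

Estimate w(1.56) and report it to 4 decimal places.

-16.2631

Euler: w_{n+1} = w_n + h·f(t_n, w_n).
t=0.000000, w=-1.600000: f=-3.968000 → w ← -1.600000 + 0.52·(-3.968000) = -3.663360
t=0.520000, w=-3.663360: f=-8.231709 → w ← -3.663360 + 0.52·(-8.231709) = -7.943849
t=1.040000, w=-7.943849: f=-15.998481 → w ← -7.943849 + 0.52·(-15.998481) = -16.263059
w(1.56) ≈ -16.2631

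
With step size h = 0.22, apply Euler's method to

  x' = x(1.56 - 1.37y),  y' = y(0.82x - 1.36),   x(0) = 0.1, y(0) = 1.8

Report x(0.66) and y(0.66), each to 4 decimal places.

Euler on (x,y): x_{n+1} = x_n + h·x', y_{n+1} = y_n + h·y'.
0.000000: (0.100000, 1.800000); f=(-0.090600, -2.300400) → (0.080068, 1.293912)
0.220000: (0.080068, 1.293912); f=(-0.017027, -1.674768) → (0.076322, 0.925463)
0.440000: (0.076322, 0.925463); f=(0.022295, -1.200711) → (0.081227, 0.661307)
(x(0.66), y(0.66)) ≈ (0.0812, 0.6613)

0.0812, 0.6613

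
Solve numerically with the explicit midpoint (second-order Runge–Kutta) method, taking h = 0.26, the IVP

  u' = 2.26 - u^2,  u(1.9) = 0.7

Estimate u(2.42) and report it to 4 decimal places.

1.2698

Midpoint: k1 = f(x_n, u_n); k2 = f(x_n + h/2, u_n + (h/2)·k1); u_{n+1} = u_n + h·k2.
x=1.900000, u=0.700000:
  k1 = f(1.900000, 0.700000) = 1.770000
  k2 = f(2.030000, 0.930100) = 1.394914
  u ← 0.700000 + 0.26·1.394914 = 1.062678
x=2.160000, u=1.062678:
  k1 = f(2.160000, 1.062678) = 1.130716
  k2 = f(2.290000, 1.209671) = 0.796697
  u ← 1.062678 + 0.26·0.796697 = 1.269819
u(2.42) ≈ 1.2698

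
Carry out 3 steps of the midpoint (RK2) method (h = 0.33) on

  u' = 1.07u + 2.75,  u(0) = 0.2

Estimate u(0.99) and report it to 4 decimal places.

Midpoint: k1 = f(x_n, u_n); k2 = f(x_n + h/2, u_n + (h/2)·k1); u_{n+1} = u_n + h·k2.
x=0.000000, u=0.200000:
  k1 = f(0.000000, 0.200000) = 2.964000
  k2 = f(0.165000, 0.689060) = 3.487294
  u ← 0.200000 + 0.33·3.487294 = 1.350807
x=0.330000, u=1.350807:
  k1 = f(0.330000, 1.350807) = 4.195364
  k2 = f(0.495000, 2.043042) = 4.936055
  u ← 1.350807 + 0.33·4.936055 = 2.979705
x=0.660000, u=2.979705:
  k1 = f(0.660000, 2.979705) = 5.938285
  k2 = f(0.825000, 3.959522) = 6.986689
  u ← 2.979705 + 0.33·6.986689 = 5.285313
u(0.99) ≈ 5.2853

5.2853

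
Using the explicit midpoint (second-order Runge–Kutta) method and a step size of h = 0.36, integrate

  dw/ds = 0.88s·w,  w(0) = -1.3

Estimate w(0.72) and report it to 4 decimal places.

-1.6226

Midpoint: k1 = f(s_n, w_n); k2 = f(s_n + h/2, w_n + (h/2)·k1); w_{n+1} = w_n + h·k2.
s=0.000000, w=-1.300000:
  k1 = f(0.000000, -1.300000) = 0.000000
  k2 = f(0.180000, -1.300000) = -0.205920
  w ← -1.300000 + 0.36·(-0.205920) = -1.374131
s=0.360000, w=-1.374131:
  k1 = f(0.360000, -1.374131) = -0.435325
  k2 = f(0.540000, -1.452490) = -0.690223
  w ← -1.374131 + 0.36·(-0.690223) = -1.622612
w(0.72) ≈ -1.6226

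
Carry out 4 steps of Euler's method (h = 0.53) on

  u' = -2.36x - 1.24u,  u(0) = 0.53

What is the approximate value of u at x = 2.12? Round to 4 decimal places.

-2.5139

Euler: u_{n+1} = u_n + h·f(x_n, u_n).
x=0.000000, u=0.530000: f=-0.657200 → u ← 0.530000 + 0.53·(-0.657200) = 0.181684
x=0.530000, u=0.181684: f=-1.476088 → u ← 0.181684 + 0.53·(-1.476088) = -0.600643
x=1.060000, u=-0.600643: f=-1.756803 → u ← -0.600643 + 0.53·(-1.756803) = -1.531748
x=1.590000, u=-1.531748: f=-1.853032 → u ← -1.531748 + 0.53·(-1.853032) = -2.513855
u(2.12) ≈ -2.5139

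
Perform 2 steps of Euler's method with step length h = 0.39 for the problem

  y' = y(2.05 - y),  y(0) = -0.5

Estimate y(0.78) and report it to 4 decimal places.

Euler: y_{n+1} = y_n + h·f(x_n, y_n).
x=0.000000, y=-0.500000: f=-1.275000 → y ← -0.500000 + 0.39·(-1.275000) = -0.997250
x=0.390000, y=-0.997250: f=-3.038870 → y ← -0.997250 + 0.39·(-3.038870) = -2.182409
y(0.78) ≈ -2.1824

-2.1824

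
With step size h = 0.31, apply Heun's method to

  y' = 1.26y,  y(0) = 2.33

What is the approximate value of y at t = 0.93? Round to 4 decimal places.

Heun: k1 = f(t_n, y_n); k2 = f(t_n + h, y_n + h·k1); y_{n+1} = y_n + (h/2)·(k1 + k2).
t=0.000000, y=2.330000:
  k1 = f(0.000000, 2.330000) = 2.935800
  k2 = f(0.310000, 3.240098) = 4.082523
  y ← 2.330000 + (0.31/2)·(2.935800 + 4.082523) = 3.417840
t=0.310000, y=3.417840:
  k1 = f(0.310000, 3.417840) = 4.306479
  k2 = f(0.620000, 4.752848) = 5.988589
  y ← 3.417840 + (0.31/2)·(4.306479 + 5.988589) = 5.013576
t=0.620000, y=5.013576:
  k1 = f(0.620000, 5.013576) = 6.317105
  k2 = f(0.930000, 6.971878) = 8.784567
  y ← 5.013576 + (0.31/2)·(6.317105 + 8.784567) = 7.354335
y(0.93) ≈ 7.3543

7.3543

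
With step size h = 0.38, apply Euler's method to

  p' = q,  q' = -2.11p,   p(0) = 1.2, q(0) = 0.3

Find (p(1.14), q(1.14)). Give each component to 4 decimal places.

0.4104, -2.5675

Euler on (p,q): p_{n+1} = p_n + h·p', q_{n+1} = q_n + h·q'.
0.000000: (1.200000, 0.300000); f=(0.300000, -2.532000) → (1.314000, -0.662160)
0.380000: (1.314000, -0.662160); f=(-0.662160, -2.772540) → (1.062379, -1.715725)
0.760000: (1.062379, -1.715725); f=(-1.715725, -2.241620) → (0.410404, -2.567541)
(p(1.14), q(1.14)) ≈ (0.4104, -2.5675)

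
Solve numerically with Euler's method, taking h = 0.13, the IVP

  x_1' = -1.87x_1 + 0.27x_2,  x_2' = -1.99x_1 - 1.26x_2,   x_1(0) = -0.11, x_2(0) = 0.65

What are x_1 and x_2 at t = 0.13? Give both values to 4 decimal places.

-0.0604, 0.5720

Euler on (x_1,x_2): x_1_{n+1} = x_1_n + h·x_1', x_2_{n+1} = x_2_n + h·x_2'.
0.000000: (-0.110000, 0.650000); f=(0.381200, -0.600100) → (-0.060444, 0.571987)
(x_1(0.13), x_2(0.13)) ≈ (-0.0604, 0.5720)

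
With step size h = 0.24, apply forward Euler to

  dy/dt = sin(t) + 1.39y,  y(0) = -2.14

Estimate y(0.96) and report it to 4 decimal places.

-6.3614

Euler: y_{n+1} = y_n + h·f(t_n, y_n).
t=0.000000, y=-2.140000: f=-2.974600 → y ← -2.140000 + 0.24·(-2.974600) = -2.853904
t=0.240000, y=-2.853904: f=-3.729224 → y ← -2.853904 + 0.24·(-3.729224) = -3.748918
t=0.480000, y=-3.748918: f=-4.749216 → y ← -3.748918 + 0.24·(-4.749216) = -4.888730
t=0.720000, y=-4.888730: f=-6.135950 → y ← -4.888730 + 0.24·(-6.135950) = -6.361358
y(0.96) ≈ -6.3614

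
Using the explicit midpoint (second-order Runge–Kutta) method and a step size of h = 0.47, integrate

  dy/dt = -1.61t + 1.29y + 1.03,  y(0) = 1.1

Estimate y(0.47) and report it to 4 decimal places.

2.4221

Midpoint: k1 = f(t_n, y_n); k2 = f(t_n + h/2, y_n + (h/2)·k1); y_{n+1} = y_n + h·k2.
t=0.000000, y=1.100000:
  k1 = f(0.000000, 1.100000) = 2.449000
  k2 = f(0.235000, 1.675515) = 2.813064
  y ← 1.100000 + 0.47·2.813064 = 2.422140
y(0.47) ≈ 2.4221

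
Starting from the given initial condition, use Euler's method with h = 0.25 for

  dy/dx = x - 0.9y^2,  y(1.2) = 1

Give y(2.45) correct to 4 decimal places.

1.5102

Euler: y_{n+1} = y_n + h·f(x_n, y_n).
x=1.200000, y=1.000000: f=0.300000 → y ← 1.000000 + 0.25·0.300000 = 1.075000
x=1.450000, y=1.075000: f=0.409938 → y ← 1.075000 + 0.25·0.409938 = 1.177484
x=1.700000, y=1.177484: f=0.452177 → y ← 1.177484 + 0.25·0.452177 = 1.290529
x=1.950000, y=1.290529: f=0.451082 → y ← 1.290529 + 0.25·0.451082 = 1.403299
x=2.200000, y=1.403299: f=0.427676 → y ← 1.403299 + 0.25·0.427676 = 1.510218
y(2.45) ≈ 1.5102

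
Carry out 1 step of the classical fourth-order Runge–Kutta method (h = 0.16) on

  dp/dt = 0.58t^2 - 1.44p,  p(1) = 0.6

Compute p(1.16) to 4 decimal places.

0.5739

RK4: k1 = f(t_n, p_n); k2 = f(t_n + h/2, p_n + (h/2)·k1); k3 = f(t_n + h/2, p_n + (h/2)·k2); k4 = f(t_n + h, p_n + h·k3); p_{n+1} = p_n + (h/6)·(k1 + 2k2 + 2k3 + k4).
t=1.000000, p=0.600000:
  k1 = f(1.000000, 0.600000) = -0.284000
  k2 = f(1.080000, 0.577280) = -0.154771
  k3 = f(1.080000, 0.587618) = -0.169658
  k4 = f(1.160000, 0.572855) = -0.044463
  p ← 0.600000 + (0.16/6)·(k1 + 2k2 + 2k3 + k4) = 0.573938
p(1.16) ≈ 0.5739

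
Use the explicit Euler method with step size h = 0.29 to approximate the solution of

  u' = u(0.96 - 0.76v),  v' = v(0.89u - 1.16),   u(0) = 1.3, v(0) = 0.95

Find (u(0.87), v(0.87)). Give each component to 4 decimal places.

1.5818, 1.0160

Euler on (u,v): u_{n+1} = u_n + h·u', v_{n+1} = v_n + h·v'.
0.000000: (1.300000, 0.950000); f=(0.309400, -0.002850) → (1.389726, 0.949174)
0.290000: (1.389726, 0.949174); f=(0.331628, 0.072950) → (1.485898, 0.970329)
0.580000: (1.485898, 0.970329); f=(0.330687, 0.157629) → (1.581797, 1.016041)
(u(0.87), v(0.87)) ≈ (1.5818, 1.0160)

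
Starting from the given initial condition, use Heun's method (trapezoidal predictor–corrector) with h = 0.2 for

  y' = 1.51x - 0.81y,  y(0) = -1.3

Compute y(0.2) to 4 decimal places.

Heun: k1 = f(x_n, y_n); k2 = f(x_n + h, y_n + h·k1); y_{n+1} = y_n + (h/2)·(k1 + k2).
x=0.000000, y=-1.300000:
  k1 = f(0.000000, -1.300000) = 1.053000
  k2 = f(0.200000, -1.089400) = 1.184414
  y ← -1.300000 + (0.2/2)·(1.053000 + 1.184414) = -1.076259
y(0.2) ≈ -1.0763

-1.0763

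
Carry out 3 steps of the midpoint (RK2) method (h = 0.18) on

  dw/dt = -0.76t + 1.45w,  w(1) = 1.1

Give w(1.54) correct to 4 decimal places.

Midpoint: k1 = f(t_n, w_n); k2 = f(t_n + h/2, w_n + (h/2)·k1); w_{n+1} = w_n + h·k2.
t=1.000000, w=1.100000:
  k1 = f(1.000000, 1.100000) = 0.835000
  k2 = f(1.090000, 1.175150) = 0.875568
  w ← 1.100000 + 0.18·0.875568 = 1.257602
t=1.180000, w=1.257602:
  k1 = f(1.180000, 1.257602) = 0.926723
  k2 = f(1.270000, 1.341007) = 0.979260
  w ← 1.257602 + 0.18·0.979260 = 1.433869
t=1.360000, w=1.433869:
  k1 = f(1.360000, 1.433869) = 1.045510
  k2 = f(1.450000, 1.527965) = 1.113549
  w ← 1.433869 + 0.18·1.113549 = 1.634308
w(1.54) ≈ 1.6343

1.6343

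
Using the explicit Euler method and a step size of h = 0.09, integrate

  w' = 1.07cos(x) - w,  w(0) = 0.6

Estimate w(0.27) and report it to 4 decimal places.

Euler: w_{n+1} = w_n + h·f(x_n, w_n).
x=0.000000, w=0.600000: f=0.470000 → w ← 0.600000 + 0.09·0.470000 = 0.642300
x=0.090000, w=0.642300: f=0.423369 → w ← 0.642300 + 0.09·0.423369 = 0.680403
x=0.180000, w=0.680403: f=0.372310 → w ← 0.680403 + 0.09·0.372310 = 0.713911
w(0.27) ≈ 0.7139

0.7139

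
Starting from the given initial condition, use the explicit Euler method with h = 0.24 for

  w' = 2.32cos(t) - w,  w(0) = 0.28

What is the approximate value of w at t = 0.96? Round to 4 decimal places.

Euler: w_{n+1} = w_n + h·f(t_n, w_n).
t=0.000000, w=0.280000: f=2.040000 → w ← 0.280000 + 0.24·2.040000 = 0.769600
t=0.240000, w=0.769600: f=1.483904 → w ← 0.769600 + 0.24·1.483904 = 1.125737
t=0.480000, w=1.125737: f=0.932091 → w ← 1.125737 + 0.24·0.932091 = 1.349439
t=0.720000, w=1.349439: f=0.394750 → w ← 1.349439 + 0.24·0.394750 = 1.444179
w(0.96) ≈ 1.4442

1.4442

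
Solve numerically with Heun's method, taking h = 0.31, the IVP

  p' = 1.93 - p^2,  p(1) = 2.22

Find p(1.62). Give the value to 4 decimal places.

Heun: k1 = f(t_n, p_n); k2 = f(t_n + h, p_n + h·k1); p_{n+1} = p_n + (h/2)·(k1 + k2).
t=1.000000, p=2.220000:
  k1 = f(1.000000, 2.220000) = -2.998400
  k2 = f(1.310000, 1.290496) = 0.264620
  p ← 2.220000 + (0.31/2)·(-2.998400 + 0.264620) = 1.796264
t=1.310000, p=1.796264:
  k1 = f(1.310000, 1.796264) = -1.296565
  k2 = f(1.620000, 1.394329) = -0.014153
  p ← 1.796264 + (0.31/2)·(-1.296565 + (-0.014153)) = 1.593103
p(1.62) ≈ 1.5931

1.5931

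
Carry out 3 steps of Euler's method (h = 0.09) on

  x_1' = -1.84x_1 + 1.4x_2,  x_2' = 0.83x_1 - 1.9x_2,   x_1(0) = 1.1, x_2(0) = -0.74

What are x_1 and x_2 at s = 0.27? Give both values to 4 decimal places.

Euler on (x_1,x_2): x_1_{n+1} = x_1_n + h·x_1', x_2_{n+1} = x_2_n + h·x_2'.
0.000000: (1.100000, -0.740000); f=(-3.060000, 2.319000) → (0.824600, -0.531290)
0.090000: (0.824600, -0.531290); f=(-2.261070, 1.693869) → (0.621104, -0.378842)
0.180000: (0.621104, -0.378842); f=(-1.673209, 1.235315) → (0.470515, -0.267663)
(x_1(0.27), x_2(0.27)) ≈ (0.4705, -0.2677)

0.4705, -0.2677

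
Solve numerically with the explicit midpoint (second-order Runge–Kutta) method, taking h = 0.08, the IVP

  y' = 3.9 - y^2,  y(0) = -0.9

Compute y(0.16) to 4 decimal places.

-0.3439

Midpoint: k1 = f(t_n, y_n); k2 = f(t_n + h/2, y_n + (h/2)·k1); y_{n+1} = y_n + h·k2.
t=0.000000, y=-0.900000:
  k1 = f(0.000000, -0.900000) = 3.090000
  k2 = f(0.040000, -0.776400) = 3.297203
  y ← -0.900000 + 0.08·3.297203 = -0.636224
t=0.080000, y=-0.636224:
  k1 = f(0.080000, -0.636224) = 3.495219
  k2 = f(0.120000, -0.496415) = 3.653572
  y ← -0.636224 + 0.08·3.653572 = -0.343938
y(0.16) ≈ -0.3439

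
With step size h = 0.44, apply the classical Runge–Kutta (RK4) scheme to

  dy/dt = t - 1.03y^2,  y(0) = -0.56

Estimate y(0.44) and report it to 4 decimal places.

RK4: k1 = f(t_n, y_n); k2 = f(t_n + h/2, y_n + (h/2)·k1); k3 = f(t_n + h/2, y_n + (h/2)·k2); k4 = f(t_n + h, y_n + h·k3); y_{n+1} = y_n + (h/6)·(k1 + 2k2 + 2k3 + k4).
t=0.000000, y=-0.560000:
  k1 = f(0.000000, -0.560000) = -0.323008
  k2 = f(0.220000, -0.631062) = -0.190186
  k3 = f(0.220000, -0.601841) = -0.153079
  k4 = f(0.440000, -0.627355) = 0.034619
  y ← -0.560000 + (0.44/6)·(k1 + 2k2 + 2k3 + k4) = -0.631494
y(0.44) ≈ -0.6315

-0.6315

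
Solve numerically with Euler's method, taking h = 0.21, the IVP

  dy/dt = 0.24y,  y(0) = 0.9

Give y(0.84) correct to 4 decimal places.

1.0956

Euler: y_{n+1} = y_n + h·f(t_n, y_n).
t=0.000000, y=0.900000: f=0.216000 → y ← 0.900000 + 0.21·0.216000 = 0.945360
t=0.210000, y=0.945360: f=0.226886 → y ← 0.945360 + 0.21·0.226886 = 0.993006
t=0.420000, y=0.993006: f=0.238321 → y ← 0.993006 + 0.21·0.238321 = 1.043054
t=0.630000, y=1.043054: f=0.250333 → y ← 1.043054 + 0.21·0.250333 = 1.095624
y(0.84) ≈ 1.0956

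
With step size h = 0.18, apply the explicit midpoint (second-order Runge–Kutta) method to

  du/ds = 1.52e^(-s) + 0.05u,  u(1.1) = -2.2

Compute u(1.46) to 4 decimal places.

Midpoint: k1 = f(s_n, u_n); k2 = f(s_n + h/2, u_n + (h/2)·k1); u_{n+1} = u_n + h·k2.
s=1.100000, u=-2.200000:
  k1 = f(1.100000, -2.200000) = 0.395964
  k2 = f(1.190000, -2.164363) = 0.354198
  u ← -2.200000 + 0.18·0.354198 = -2.136244
s=1.280000, u=-2.136244:
  k1 = f(1.280000, -2.136244) = 0.315804
  k2 = f(1.370000, -2.107822) = 0.280851
  u ← -2.136244 + 0.18·0.280851 = -2.085691
u(1.46) ≈ -2.0857

-2.0857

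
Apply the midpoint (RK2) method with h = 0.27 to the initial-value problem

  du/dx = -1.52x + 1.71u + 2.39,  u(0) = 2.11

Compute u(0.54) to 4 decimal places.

Midpoint: k1 = f(x_n, u_n); k2 = f(x_n + h/2, u_n + (h/2)·k1); u_{n+1} = u_n + h·k2.
x=0.000000, u=2.110000:
  k1 = f(0.000000, 2.110000) = 5.998100
  k2 = f(0.135000, 2.919744) = 7.177561
  u ← 2.110000 + 0.27·7.177561 = 4.047942
x=0.270000, u=4.047942:
  k1 = f(0.270000, 4.047942) = 8.901580
  k2 = f(0.405000, 5.249655) = 10.751310
  u ← 4.047942 + 0.27·10.751310 = 6.950795
u(0.54) ≈ 6.9508

6.9508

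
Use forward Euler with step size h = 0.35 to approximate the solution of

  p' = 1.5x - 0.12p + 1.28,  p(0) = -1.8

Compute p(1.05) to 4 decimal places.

0.2493

Euler: p_{n+1} = p_n + h·f(x_n, p_n).
x=0.000000, p=-1.800000: f=1.496000 → p ← -1.800000 + 0.35·1.496000 = -1.276400
x=0.350000, p=-1.276400: f=1.958168 → p ← -1.276400 + 0.35·1.958168 = -0.591041
x=0.700000, p=-0.591041: f=2.400925 → p ← -0.591041 + 0.35·2.400925 = 0.249283
p(1.05) ≈ 0.2493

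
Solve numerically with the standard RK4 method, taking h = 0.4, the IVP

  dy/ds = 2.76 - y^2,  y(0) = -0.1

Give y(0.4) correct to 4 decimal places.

RK4: k1 = f(s_n, y_n); k2 = f(s_n + h/2, y_n + (h/2)·k1); k3 = f(s_n + h/2, y_n + (h/2)·k2); k4 = f(s_n + h, y_n + h·k3); y_{n+1} = y_n + (h/6)·(k1 + 2k2 + 2k3 + k4).
s=0.000000, y=-0.100000:
  k1 = f(0.000000, -0.100000) = 2.750000
  k2 = f(0.200000, 0.450000) = 2.557500
  k3 = f(0.200000, 0.411500) = 2.590668
  k4 = f(0.400000, 0.936267) = 1.883404
  y ← -0.100000 + (0.4/6)·(k1 + 2k2 + 2k3 + k4) = 0.895316
y(0.4) ≈ 0.8953

0.8953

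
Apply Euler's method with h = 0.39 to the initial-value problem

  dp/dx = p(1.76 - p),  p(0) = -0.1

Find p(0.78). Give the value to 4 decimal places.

-0.3026

Euler: p_{n+1} = p_n + h·f(x_n, p_n).
x=0.000000, p=-0.100000: f=-0.186000 → p ← -0.100000 + 0.39·(-0.186000) = -0.172540
x=0.390000, p=-0.172540: f=-0.333440 → p ← -0.172540 + 0.39·(-0.333440) = -0.302582
p(0.78) ≈ -0.3026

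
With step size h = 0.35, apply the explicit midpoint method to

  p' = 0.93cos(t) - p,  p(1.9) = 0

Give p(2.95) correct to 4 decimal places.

Midpoint: k1 = f(t_n, p_n); k2 = f(t_n + h/2, p_n + (h/2)·k1); p_{n+1} = p_n + h·k2.
t=1.900000, p=0.000000:
  k1 = f(1.900000, 0.000000) = -0.300659
  k2 = f(2.075000, -0.052615) = -0.396677
  p ← 0.000000 + 0.35·(-0.396677) = -0.138837
t=2.250000, p=-0.138837:
  k1 = f(2.250000, -0.138837) = -0.445364
  k2 = f(2.425000, -0.216776) = -0.484489
  p ← -0.138837 + 0.35·(-0.484489) = -0.308408
t=2.600000, p=-0.308408:
  k1 = f(2.600000, -0.308408) = -0.488498
  k2 = f(2.775000, -0.393895) = -0.474310
  p ← -0.308408 + 0.35·(-0.474310) = -0.474417
p(2.95) ≈ -0.4744

-0.4744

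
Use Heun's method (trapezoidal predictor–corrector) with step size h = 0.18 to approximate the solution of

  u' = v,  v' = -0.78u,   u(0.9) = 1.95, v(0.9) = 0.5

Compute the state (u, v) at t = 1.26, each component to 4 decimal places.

2.0295, -0.0658

Heun on (u,v): k1 = f(t_n, state_n); k2 = f(t_n + h, state_n + h·k1); state_{n+1} = state_n + (h/2)·(k1 + k2).
0.900000: (1.950000, 0.500000)
  k1 = (0.500000, -1.521000)
  predictor → (2.040000, 0.226220)
  k2 = (0.226220, -1.591200)
  → (2.015360, 0.219902)
1.080000: (2.015360, 0.219902)
  k1 = (0.219902, -1.571981)
  predictor → (2.054942, -0.063055)
  k2 = (-0.063055, -1.602855)
  → (2.029476, -0.065833)
(u(1.26), v(1.26)) ≈ (2.0295, -0.0658)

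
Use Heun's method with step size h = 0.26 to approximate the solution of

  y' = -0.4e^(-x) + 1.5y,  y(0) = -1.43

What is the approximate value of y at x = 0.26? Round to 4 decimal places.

Heun: k1 = f(x_n, y_n); k2 = f(x_n + h, y_n + h·k1); y_{n+1} = y_n + (h/2)·(k1 + k2).
x=0.000000, y=-1.430000:
  k1 = f(0.000000, -1.430000) = -2.545000
  k2 = f(0.260000, -2.091700) = -3.445971
  y ← -1.430000 + (0.26/2)·(-2.545000 + (-3.445971)) = -2.208826
y(0.26) ≈ -2.2088

-2.2088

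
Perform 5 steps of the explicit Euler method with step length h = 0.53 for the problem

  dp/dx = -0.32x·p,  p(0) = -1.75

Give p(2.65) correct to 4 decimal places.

Euler: p_{n+1} = p_n + h·f(x_n, p_n).
x=0.000000, p=-1.750000: f=0.000000 → p ← -1.750000 + 0.53·0.000000 = -1.750000
x=0.530000, p=-1.750000: f=0.296800 → p ← -1.750000 + 0.53·0.296800 = -1.592696
x=1.060000, p=-1.592696: f=0.540242 → p ← -1.592696 + 0.53·0.540242 = -1.306367
x=1.590000, p=-1.306367: f=0.664680 → p ← -1.306367 + 0.53·0.664680 = -0.954087
x=2.120000, p=-0.954087: f=0.647253 → p ← -0.954087 + 0.53·0.647253 = -0.611043
p(2.65) ≈ -0.6110

-0.6110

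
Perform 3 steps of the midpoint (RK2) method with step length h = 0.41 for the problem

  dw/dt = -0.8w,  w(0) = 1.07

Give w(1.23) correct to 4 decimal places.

0.4091

Midpoint: k1 = f(t_n, w_n); k2 = f(t_n + h/2, w_n + (h/2)·k1); w_{n+1} = w_n + h·k2.
t=0.000000, w=1.070000:
  k1 = f(0.000000, 1.070000) = -0.856000
  k2 = f(0.205000, 0.894520) = -0.715616
  w ← 1.070000 + 0.41·(-0.715616) = 0.776597
t=0.410000, w=0.776597:
  k1 = f(0.410000, 0.776597) = -0.621278
  k2 = f(0.615000, 0.649235) = -0.519388
  w ← 0.776597 + 0.41·(-0.519388) = 0.563648
t=0.820000, w=0.563648:
  k1 = f(0.820000, 0.563648) = -0.450919
  k2 = f(1.025000, 0.471210) = -0.376968
  w ← 0.563648 + 0.41·(-0.376968) = 0.409091
w(1.23) ≈ 0.4091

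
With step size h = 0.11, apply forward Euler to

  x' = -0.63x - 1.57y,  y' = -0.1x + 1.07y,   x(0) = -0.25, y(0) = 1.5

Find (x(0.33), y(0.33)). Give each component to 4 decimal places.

Euler on (x,y): x_{n+1} = x_n + h·x', y_{n+1} = y_n + h·y'.
0.000000: (-0.250000, 1.500000); f=(-2.197500, 1.630000) → (-0.491725, 1.679300)
0.110000: (-0.491725, 1.679300); f=(-2.326714, 1.846024) → (-0.747664, 1.882363)
0.220000: (-0.747664, 1.882363); f=(-2.484281, 2.088894) → (-1.020935, 2.112141)
(x(0.33), y(0.33)) ≈ (-1.0209, 2.1121)

-1.0209, 2.1121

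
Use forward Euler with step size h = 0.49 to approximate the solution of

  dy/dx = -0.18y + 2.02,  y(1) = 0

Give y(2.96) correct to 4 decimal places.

Euler: y_{n+1} = y_n + h·f(x_n, y_n).
x=1.000000, y=0.000000: f=2.020000 → y ← 0.000000 + 0.49·2.020000 = 0.989800
x=1.490000, y=0.989800: f=1.841836 → y ← 0.989800 + 0.49·1.841836 = 1.892300
x=1.980000, y=1.892300: f=1.679386 → y ← 1.892300 + 0.49·1.679386 = 2.715199
x=2.470000, y=2.715199: f=1.531264 → y ← 2.715199 + 0.49·1.531264 = 3.465518
y(2.96) ≈ 3.4655

3.4655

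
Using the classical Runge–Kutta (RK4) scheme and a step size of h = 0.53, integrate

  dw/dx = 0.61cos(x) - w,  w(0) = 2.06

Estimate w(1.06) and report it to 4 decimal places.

RK4: k1 = f(x_n, w_n); k2 = f(x_n + h/2, w_n + (h/2)·k1); k3 = f(x_n + h/2, w_n + (h/2)·k2); k4 = f(x_n + h, w_n + h·k3); w_{n+1} = w_n + (h/6)·(k1 + 2k2 + 2k3 + k4).
x=0.000000, w=2.060000:
  k1 = f(0.000000, 2.060000) = -1.450000
  k2 = f(0.265000, 1.675750) = -1.087044
  k3 = f(0.265000, 1.771933) = -1.183227
  k4 = f(0.530000, 1.432890) = -0.906577
  w ← 2.060000 + (0.53/6)·(k1 + 2k2 + 2k3 + k4) = 1.450755
x=0.530000, w=1.450755:
  k1 = f(0.530000, 1.450755) = -0.924442
  k2 = f(0.795000, 1.205777) = -0.778604
  k3 = f(0.795000, 1.244425) = -0.817251
  k4 = f(1.060000, 1.017612) = -0.719400
  w ← 1.450755 + (0.53/6)·(k1 + 2k2 + 2k3 + k4) = 1.023614
w(1.06) ≈ 1.0236

1.0236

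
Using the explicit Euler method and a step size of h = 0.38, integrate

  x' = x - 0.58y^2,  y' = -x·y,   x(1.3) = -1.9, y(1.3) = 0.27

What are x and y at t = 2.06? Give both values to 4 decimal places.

Euler on (x,y): x_{n+1} = x_n + h·x', y_{n+1} = y_n + h·y'.
1.300000: (-1.900000, 0.270000); f=(-1.942282, 0.513000) → (-2.638067, 0.464940)
1.680000: (-2.638067, 0.464940); f=(-2.763445, 1.226543) → (-3.688176, 0.931026)
(x(2.06), y(2.06)) ≈ (-3.6882, 0.9310)

-3.6882, 0.9310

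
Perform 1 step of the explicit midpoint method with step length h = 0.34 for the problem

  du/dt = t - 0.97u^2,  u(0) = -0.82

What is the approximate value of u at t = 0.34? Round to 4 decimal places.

-1.0480

Midpoint: k1 = f(t_n, u_n); k2 = f(t_n + h/2, u_n + (h/2)·k1); u_{n+1} = u_n + h·k2.
t=0.000000, u=-0.820000:
  k1 = f(0.000000, -0.820000) = -0.652228
  k2 = f(0.170000, -0.930879) = -0.670539
  u ← -0.820000 + 0.34·(-0.670539) = -1.047983
u(0.34) ≈ -1.0480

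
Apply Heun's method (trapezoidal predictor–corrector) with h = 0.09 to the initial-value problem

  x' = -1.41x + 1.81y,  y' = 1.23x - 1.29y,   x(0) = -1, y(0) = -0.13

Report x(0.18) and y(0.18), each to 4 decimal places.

Heun on (x,y): k1 = f(t_n, state_n); k2 = f(t_n + h, state_n + h·k1); state_{n+1} = state_n + (h/2)·(k1 + k2).
0.000000: (-1.000000, -0.130000)
  k1 = (1.174700, -1.062300)
  predictor → (-0.894277, -0.225607)
  k2 = (0.852582, -0.808928)
  → (-0.908772, -0.214205)
0.090000: (-0.908772, -0.214205)
  k1 = (0.893657, -0.841465)
  predictor → (-0.828343, -0.289937)
  k2 = (0.643178, -0.644843)
  → (-0.839615, -0.281089)
(x(0.18), y(0.18)) ≈ (-0.8396, -0.2811)

-0.8396, -0.2811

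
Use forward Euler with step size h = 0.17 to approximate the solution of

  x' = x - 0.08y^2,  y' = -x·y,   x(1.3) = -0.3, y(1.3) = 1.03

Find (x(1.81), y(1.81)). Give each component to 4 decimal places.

-0.5369, 1.2365

Euler on (x,y): x_{n+1} = x_n + h·x', y_{n+1} = y_n + h·y'.
1.300000: (-0.300000, 1.030000); f=(-0.384872, 0.309000) → (-0.365428, 1.082530)
1.470000: (-0.365428, 1.082530); f=(-0.459178, 0.395587) → (-0.443488, 1.149780)
1.640000: (-0.443488, 1.149780); f=(-0.549248, 0.509914) → (-0.536861, 1.236465)
(x(1.81), y(1.81)) ≈ (-0.5369, 1.2365)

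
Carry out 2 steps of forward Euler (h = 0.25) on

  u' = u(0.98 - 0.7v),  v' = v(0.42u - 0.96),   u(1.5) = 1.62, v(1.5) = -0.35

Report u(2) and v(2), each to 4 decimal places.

Euler on (u,v): u_{n+1} = u_n + h·u', v_{n+1} = v_n + h·v'.
1.500000: (1.620000, -0.350000); f=(1.984500, 0.097860) → (2.116125, -0.325535)
1.750000: (2.116125, -0.325535); f=(2.556013, 0.023187) → (2.755128, -0.319738)
(u(2), v(2)) ≈ (2.7551, -0.3197)

2.7551, -0.3197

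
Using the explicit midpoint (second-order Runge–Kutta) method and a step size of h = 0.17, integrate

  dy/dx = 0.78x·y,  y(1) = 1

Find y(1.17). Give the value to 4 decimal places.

Midpoint: k1 = f(x_n, y_n); k2 = f(x_n + h/2, y_n + (h/2)·k1); y_{n+1} = y_n + h·k2.
x=1.000000, y=1.000000:
  k1 = f(1.000000, 1.000000) = 0.780000
  k2 = f(1.085000, 1.066300) = 0.902410
  y ← 1.000000 + 0.17·0.902410 = 1.153410
y(1.17) ≈ 1.1534

1.1534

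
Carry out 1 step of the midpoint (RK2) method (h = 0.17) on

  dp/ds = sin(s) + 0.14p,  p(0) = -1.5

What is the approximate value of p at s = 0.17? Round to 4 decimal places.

-1.5217

Midpoint: k1 = f(s_n, p_n); k2 = f(s_n + h/2, p_n + (h/2)·k1); p_{n+1} = p_n + h·k2.
s=0.000000, p=-1.500000:
  k1 = f(0.000000, -1.500000) = -0.210000
  k2 = f(0.085000, -1.517850) = -0.127601
  p ← -1.500000 + 0.17·(-0.127601) = -1.521692
p(0.17) ≈ -1.5217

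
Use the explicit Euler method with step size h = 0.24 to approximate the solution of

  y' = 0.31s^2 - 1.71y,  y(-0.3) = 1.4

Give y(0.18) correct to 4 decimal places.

Euler: y_{n+1} = y_n + h·f(s_n, y_n).
s=-0.300000, y=1.400000: f=-2.366100 → y ← 1.400000 + 0.24·(-2.366100) = 0.832136
s=-0.060000, y=0.832136: f=-1.421837 → y ← 0.832136 + 0.24·(-1.421837) = 0.490895
y(0.18) ≈ 0.4909

0.4909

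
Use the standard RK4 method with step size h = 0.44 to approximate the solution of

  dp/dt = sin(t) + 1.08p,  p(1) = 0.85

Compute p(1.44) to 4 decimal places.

RK4: k1 = f(t_n, p_n); k2 = f(t_n + h/2, p_n + (h/2)·k1); k3 = f(t_n + h/2, p_n + (h/2)·k2); k4 = f(t_n + h, p_n + h·k3); p_{n+1} = p_n + (h/6)·(k1 + 2k2 + 2k3 + k4).
t=1.000000, p=0.850000:
  k1 = f(1.000000, 0.850000) = 1.759471
  k2 = f(1.220000, 1.237084) = 2.275150
  k3 = f(1.220000, 1.350533) = 2.397675
  k4 = f(1.440000, 1.904977) = 3.048833
  p ← 0.850000 + (0.44/6)·(k1 + 2k2 + 2k3 + k4) = 1.887957
p(1.44) ≈ 1.8880

1.8880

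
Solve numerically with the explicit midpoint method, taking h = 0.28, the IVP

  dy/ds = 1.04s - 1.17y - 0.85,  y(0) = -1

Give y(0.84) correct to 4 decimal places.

-0.5535

Midpoint: k1 = f(s_n, y_n); k2 = f(s_n + h/2, y_n + (h/2)·k1); y_{n+1} = y_n + h·k2.
s=0.000000, y=-1.000000:
  k1 = f(0.000000, -1.000000) = 0.320000
  k2 = f(0.140000, -0.955200) = 0.413184
  y ← -1.000000 + 0.28·0.413184 = -0.884308
s=0.280000, y=-0.884308:
  k1 = f(0.280000, -0.884308) = 0.475841
  k2 = f(0.420000, -0.817691) = 0.543498
  y ← -0.884308 + 0.28·0.543498 = -0.732129
s=0.560000, y=-0.732129:
  k1 = f(0.560000, -0.732129) = 0.588991
  k2 = f(0.700000, -0.649670) = 0.638114
  y ← -0.732129 + 0.28·0.638114 = -0.553457
y(0.84) ≈ -0.5535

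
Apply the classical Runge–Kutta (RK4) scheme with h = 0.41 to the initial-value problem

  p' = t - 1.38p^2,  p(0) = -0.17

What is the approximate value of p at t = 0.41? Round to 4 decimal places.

-0.0991

RK4: k1 = f(t_n, p_n); k2 = f(t_n + h/2, p_n + (h/2)·k1); k3 = f(t_n + h/2, p_n + (h/2)·k2); k4 = f(t_n + h, p_n + h·k3); p_{n+1} = p_n + (h/6)·(k1 + 2k2 + 2k3 + k4).
t=0.000000, p=-0.170000:
  k1 = f(0.000000, -0.170000) = -0.039882
  k2 = f(0.205000, -0.178176) = 0.161190
  k3 = f(0.205000, -0.136956) = 0.179115
  k4 = f(0.410000, -0.096563) = 0.397132
  p ← -0.170000 + (0.41/6)·(k1 + 2k2 + 2k3 + k4) = -0.099080
p(0.41) ≈ -0.0991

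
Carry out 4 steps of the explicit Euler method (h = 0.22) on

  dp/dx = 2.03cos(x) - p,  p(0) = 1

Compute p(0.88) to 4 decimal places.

1.5152

Euler: p_{n+1} = p_n + h·f(x_n, p_n).
x=0.000000, p=1.000000: f=1.030000 → p ← 1.000000 + 0.22·1.030000 = 1.226600
x=0.220000, p=1.226600: f=0.754472 → p ← 1.226600 + 0.22·0.754472 = 1.392584
x=0.440000, p=1.392584: f=0.444062 → p ← 1.392584 + 0.22·0.444062 = 1.490277
x=0.660000, p=1.490277: f=0.113407 → p ← 1.490277 + 0.22·0.113407 = 1.515227
p(0.88) ≈ 1.5152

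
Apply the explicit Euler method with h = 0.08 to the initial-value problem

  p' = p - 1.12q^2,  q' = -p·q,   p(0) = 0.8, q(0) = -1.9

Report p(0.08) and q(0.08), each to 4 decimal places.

Euler on (p,q): p_{n+1} = p_n + h·p', q_{n+1} = q_n + h·q'.
0.000000: (0.800000, -1.900000); f=(-3.243200, 1.520000) → (0.540544, -1.778400)
(p(0.08), q(0.08)) ≈ (0.5405, -1.7784)

0.5405, -1.7784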